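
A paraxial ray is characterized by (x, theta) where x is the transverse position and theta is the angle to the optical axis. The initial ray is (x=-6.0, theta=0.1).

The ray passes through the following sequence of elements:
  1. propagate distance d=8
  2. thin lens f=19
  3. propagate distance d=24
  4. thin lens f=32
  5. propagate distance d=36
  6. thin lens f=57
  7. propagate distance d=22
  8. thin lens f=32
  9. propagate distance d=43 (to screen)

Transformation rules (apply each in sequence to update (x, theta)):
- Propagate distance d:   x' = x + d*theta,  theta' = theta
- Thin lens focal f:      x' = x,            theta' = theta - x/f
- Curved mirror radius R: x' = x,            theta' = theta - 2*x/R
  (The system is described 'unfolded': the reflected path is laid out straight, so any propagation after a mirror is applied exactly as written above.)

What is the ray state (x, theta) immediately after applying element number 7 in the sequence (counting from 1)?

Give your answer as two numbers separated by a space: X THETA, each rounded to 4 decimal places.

Initial: x=-6.0000 theta=0.1000
After 1 (propagate distance d=8): x=-5.2000 theta=0.1000
After 2 (thin lens f=19): x=-5.2000 theta=71/190 (≈0.3737)
After 3 (propagate distance d=24): x=358/95 (≈3.7684) theta=71/190 (≈0.3737)
After 4 (thin lens f=32): x=358/95 (≈3.7684) theta=389/1520 (≈0.2559)
After 5 (propagate distance d=36): x=4933/380 (≈12.9816) theta=389/1520 (≈0.2559)
After 6 (thin lens f=57): x=4933/380 (≈12.9816) theta=2441/86640 (≈0.0282)
After 7 (propagate distance d=22): x=589213/43320 (≈13.6014) theta=2441/86640 (≈0.0282)
Rounded to 4 decimal places: x = 13.6014, theta = 0.0282

Answer: 13.6014 0.0282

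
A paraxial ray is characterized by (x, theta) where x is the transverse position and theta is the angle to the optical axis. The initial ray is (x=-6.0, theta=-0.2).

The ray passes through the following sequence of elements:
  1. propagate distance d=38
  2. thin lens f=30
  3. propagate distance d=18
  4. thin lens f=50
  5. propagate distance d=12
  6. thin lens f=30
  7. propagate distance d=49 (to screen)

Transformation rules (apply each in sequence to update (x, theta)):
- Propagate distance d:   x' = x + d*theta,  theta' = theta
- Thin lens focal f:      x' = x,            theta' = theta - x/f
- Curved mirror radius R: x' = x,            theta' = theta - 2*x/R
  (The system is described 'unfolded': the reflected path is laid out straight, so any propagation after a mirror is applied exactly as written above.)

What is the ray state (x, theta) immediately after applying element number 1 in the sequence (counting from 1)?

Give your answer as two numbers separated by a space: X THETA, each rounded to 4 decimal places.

Answer: -13.6000 -0.2000

Derivation:
Initial: x=-6.0000 theta=-0.2000
After 1 (propagate distance d=38): x=-13.6000 theta=-0.2000
Rounded to 4 decimal places: x = -13.6000, theta = -0.2000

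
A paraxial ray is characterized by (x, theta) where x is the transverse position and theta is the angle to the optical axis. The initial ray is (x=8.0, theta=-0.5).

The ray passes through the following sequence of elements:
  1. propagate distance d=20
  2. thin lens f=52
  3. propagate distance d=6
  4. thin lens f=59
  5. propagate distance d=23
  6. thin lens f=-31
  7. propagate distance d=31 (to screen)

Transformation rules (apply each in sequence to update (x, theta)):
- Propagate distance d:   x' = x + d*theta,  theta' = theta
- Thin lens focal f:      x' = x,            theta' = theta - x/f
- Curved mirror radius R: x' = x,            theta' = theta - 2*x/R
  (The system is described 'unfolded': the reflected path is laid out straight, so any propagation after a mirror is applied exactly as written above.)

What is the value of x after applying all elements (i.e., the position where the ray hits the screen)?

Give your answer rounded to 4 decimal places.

Answer: -38.8527

Derivation:
Initial: x=8.0000 theta=-0.5000
After 1 (propagate distance d=20): x=-2.0000 theta=-0.5000
After 2 (thin lens f=52): x=-2.0000 theta=-6/13 (≈-0.4615)
After 3 (propagate distance d=6): x=-62/13 (≈-4.7692) theta=-6/13 (≈-0.4615)
After 4 (thin lens f=59): x=-62/13 (≈-4.7692) theta=-292/767 (≈-0.3807)
After 5 (propagate distance d=23): x=-798/59 (≈-13.5254) theta=-292/767 (≈-0.3807)
After 6 (thin lens f=-31): x=-798/59 (≈-13.5254) theta=-19426/23777 (≈-0.8170)
After 7 (propagate distance d=31 (to screen)): x=-29800/767 (≈-38.8527) theta=-19426/23777 (≈-0.8170)
Rounded to 4 decimal places: x = -38.8527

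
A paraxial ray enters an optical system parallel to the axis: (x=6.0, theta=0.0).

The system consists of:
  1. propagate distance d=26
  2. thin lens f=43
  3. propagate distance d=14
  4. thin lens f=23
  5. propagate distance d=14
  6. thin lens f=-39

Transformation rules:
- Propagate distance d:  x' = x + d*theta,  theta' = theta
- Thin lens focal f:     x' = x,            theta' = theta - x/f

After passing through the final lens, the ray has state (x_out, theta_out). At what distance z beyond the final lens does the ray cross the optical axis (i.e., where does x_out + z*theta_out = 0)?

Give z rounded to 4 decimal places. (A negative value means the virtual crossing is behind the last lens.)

Answer: -1.1388

Derivation:
Initial: x=6.0000 theta=0.0000
After 1 (propagate distance d=26): x=6.0000 theta=0.0000
After 2 (thin lens f=43): x=6.0000 theta=-6/43 (≈-0.1395)
After 3 (propagate distance d=14): x=174/43 (≈4.0465) theta=-6/43 (≈-0.1395)
After 4 (thin lens f=23): x=174/43 (≈4.0465) theta=-312/989 (≈-0.3155)
After 5 (propagate distance d=14): x=-366/989 (≈-0.3701) theta=-312/989 (≈-0.3155)
After 6 (thin lens f=-39): x=-366/989 (≈-0.3701) theta=-4178/12857 (≈-0.3250)
z_focus = -x_out/theta_out = -(-366/989)/(-4178/12857) = -2379/2089 ≈ -1.1388
Rounded to 4 decimal places: z = -1.1388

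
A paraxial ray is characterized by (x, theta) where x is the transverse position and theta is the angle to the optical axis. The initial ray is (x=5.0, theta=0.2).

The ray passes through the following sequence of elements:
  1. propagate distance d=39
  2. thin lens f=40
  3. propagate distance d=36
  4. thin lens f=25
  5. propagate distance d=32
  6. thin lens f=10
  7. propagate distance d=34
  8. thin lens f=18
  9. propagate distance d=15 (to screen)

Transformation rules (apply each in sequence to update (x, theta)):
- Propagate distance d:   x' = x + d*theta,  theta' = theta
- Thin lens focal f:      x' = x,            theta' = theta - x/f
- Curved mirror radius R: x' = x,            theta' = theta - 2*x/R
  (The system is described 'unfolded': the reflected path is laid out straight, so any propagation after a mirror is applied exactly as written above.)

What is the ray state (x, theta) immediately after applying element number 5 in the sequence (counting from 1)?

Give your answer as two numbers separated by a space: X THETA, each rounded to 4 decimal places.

Answer: -6.2144 -0.4592

Derivation:
Initial: x=5.0000 theta=0.2000
After 1 (propagate distance d=39): x=12.8000 theta=0.2000
After 2 (thin lens f=40): x=12.8000 theta=-0.1200
After 3 (propagate distance d=36): x=8.4800 theta=-0.1200
After 4 (thin lens f=25): x=8.4800 theta=-0.4592
After 5 (propagate distance d=32): x=-6.2144 theta=-0.4592
Rounded to 4 decimal places: x = -6.2144, theta = -0.4592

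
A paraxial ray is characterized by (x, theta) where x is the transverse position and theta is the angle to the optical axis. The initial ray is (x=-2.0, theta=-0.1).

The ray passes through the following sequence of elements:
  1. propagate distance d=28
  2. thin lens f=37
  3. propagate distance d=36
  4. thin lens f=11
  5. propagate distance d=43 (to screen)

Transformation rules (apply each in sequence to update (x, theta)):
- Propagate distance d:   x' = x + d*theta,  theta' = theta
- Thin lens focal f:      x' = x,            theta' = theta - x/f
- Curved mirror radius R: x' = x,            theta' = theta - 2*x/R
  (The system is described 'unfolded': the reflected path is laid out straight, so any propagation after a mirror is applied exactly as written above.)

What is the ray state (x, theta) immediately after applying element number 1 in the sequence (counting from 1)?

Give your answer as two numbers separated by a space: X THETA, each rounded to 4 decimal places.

Answer: -4.8000 -0.1000

Derivation:
Initial: x=-2.0000 theta=-0.1000
After 1 (propagate distance d=28): x=-4.8000 theta=-0.1000
Rounded to 4 decimal places: x = -4.8000, theta = -0.1000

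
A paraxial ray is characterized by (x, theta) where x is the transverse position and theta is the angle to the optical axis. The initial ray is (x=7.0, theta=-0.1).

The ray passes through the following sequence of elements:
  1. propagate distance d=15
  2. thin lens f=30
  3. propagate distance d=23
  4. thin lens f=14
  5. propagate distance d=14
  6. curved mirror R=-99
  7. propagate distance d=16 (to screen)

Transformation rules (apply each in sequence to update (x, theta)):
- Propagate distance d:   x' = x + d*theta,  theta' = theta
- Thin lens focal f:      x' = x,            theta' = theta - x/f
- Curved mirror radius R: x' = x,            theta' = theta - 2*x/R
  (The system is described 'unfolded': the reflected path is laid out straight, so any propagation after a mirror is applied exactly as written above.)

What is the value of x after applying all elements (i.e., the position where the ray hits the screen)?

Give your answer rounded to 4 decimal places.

Answer: -8.6203

Derivation:
Initial: x=7.0000 theta=-0.1000
After 1 (propagate distance d=15): x=5.5000 theta=-0.1000
After 2 (thin lens f=30): x=5.5000 theta=-17/60 (≈-0.2833)
After 3 (propagate distance d=23): x=-61/60 (≈-1.0167) theta=-17/60 (≈-0.2833)
After 4 (thin lens f=14): x=-61/60 (≈-1.0167) theta=-59/280 (≈-0.2107)
After 5 (propagate distance d=14): x=-119/30 (≈-3.9667) theta=-59/280 (≈-0.2107)
After 6 (curved mirror R=-99): x=-119/30 (≈-3.9667) theta=-24187/83160 (≈-0.2908)
After 7 (propagate distance d=16 (to screen)): x=-35843/4158 (≈-8.6203) theta=-24187/83160 (≈-0.2908)
Rounded to 4 decimal places: x = -8.6203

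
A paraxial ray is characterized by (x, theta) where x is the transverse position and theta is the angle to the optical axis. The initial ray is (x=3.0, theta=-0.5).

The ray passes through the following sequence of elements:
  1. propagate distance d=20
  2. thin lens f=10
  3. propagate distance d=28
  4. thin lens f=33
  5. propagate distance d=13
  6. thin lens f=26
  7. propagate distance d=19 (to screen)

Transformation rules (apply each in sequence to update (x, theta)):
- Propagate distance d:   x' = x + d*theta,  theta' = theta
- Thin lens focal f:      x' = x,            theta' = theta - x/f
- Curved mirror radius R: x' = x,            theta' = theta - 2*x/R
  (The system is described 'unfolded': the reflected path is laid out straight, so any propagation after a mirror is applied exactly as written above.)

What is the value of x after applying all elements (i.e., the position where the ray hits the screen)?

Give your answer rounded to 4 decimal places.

Answer: 5.0776

Derivation:
Initial: x=3.0000 theta=-0.5000
After 1 (propagate distance d=20): x=-7.0000 theta=-0.5000
After 2 (thin lens f=10): x=-7.0000 theta=0.2000
After 3 (propagate distance d=28): x=-1.4000 theta=0.2000
After 4 (thin lens f=33): x=-1.4000 theta=8/33 (≈0.2424)
After 5 (propagate distance d=13): x=289/165 (≈1.7515) theta=8/33 (≈0.2424)
After 6 (thin lens f=26): x=289/165 (≈1.7515) theta=751/4290 (≈0.1751)
After 7 (propagate distance d=19 (to screen)): x=7261/1430 (≈5.0776) theta=751/4290 (≈0.1751)
Rounded to 4 decimal places: x = 5.0776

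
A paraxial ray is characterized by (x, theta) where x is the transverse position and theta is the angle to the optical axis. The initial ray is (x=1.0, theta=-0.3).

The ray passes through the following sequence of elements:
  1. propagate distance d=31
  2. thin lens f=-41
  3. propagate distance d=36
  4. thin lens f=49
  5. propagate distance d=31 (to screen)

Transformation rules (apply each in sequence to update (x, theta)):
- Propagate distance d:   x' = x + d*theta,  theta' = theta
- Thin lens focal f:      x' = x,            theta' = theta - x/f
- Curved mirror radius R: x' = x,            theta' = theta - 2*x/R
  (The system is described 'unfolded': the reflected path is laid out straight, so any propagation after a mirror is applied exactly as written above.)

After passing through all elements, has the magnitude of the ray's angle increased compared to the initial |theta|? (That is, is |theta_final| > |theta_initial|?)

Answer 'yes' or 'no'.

Answer: no

Derivation:
Initial: x=1.0000 theta=-0.3000
After 1 (propagate distance d=31): x=-8.3000 theta=-0.3000
After 2 (thin lens f=-41): x=-8.3000 theta=-103/205 (≈-0.5024)
After 3 (propagate distance d=36): x=-10819/410 (≈-26.3878) theta=-103/205 (≈-0.5024)
After 4 (thin lens f=49): x=-10819/410 (≈-26.3878) theta=145/4018 (≈0.0361)
After 5 (propagate distance d=31 (to screen)): x=-253828/10045 (≈-25.2691) theta=145/4018 (≈0.0361)
|theta_initial|=0.3000 |theta_final|=145/4018 (≈0.0361) -> not increased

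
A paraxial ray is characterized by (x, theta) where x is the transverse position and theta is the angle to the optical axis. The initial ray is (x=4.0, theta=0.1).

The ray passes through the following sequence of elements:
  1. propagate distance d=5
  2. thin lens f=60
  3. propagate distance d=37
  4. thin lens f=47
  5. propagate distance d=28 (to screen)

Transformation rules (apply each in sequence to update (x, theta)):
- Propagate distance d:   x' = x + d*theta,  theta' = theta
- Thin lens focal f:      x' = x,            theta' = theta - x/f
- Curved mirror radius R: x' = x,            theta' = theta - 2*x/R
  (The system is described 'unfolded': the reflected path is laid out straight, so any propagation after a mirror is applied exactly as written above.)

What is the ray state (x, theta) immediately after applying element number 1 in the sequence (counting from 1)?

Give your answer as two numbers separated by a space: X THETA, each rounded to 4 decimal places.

Initial: x=4.0000 theta=0.1000
After 1 (propagate distance d=5): x=4.5000 theta=0.1000
Rounded to 4 decimal places: x = 4.5000, theta = 0.1000

Answer: 4.5000 0.1000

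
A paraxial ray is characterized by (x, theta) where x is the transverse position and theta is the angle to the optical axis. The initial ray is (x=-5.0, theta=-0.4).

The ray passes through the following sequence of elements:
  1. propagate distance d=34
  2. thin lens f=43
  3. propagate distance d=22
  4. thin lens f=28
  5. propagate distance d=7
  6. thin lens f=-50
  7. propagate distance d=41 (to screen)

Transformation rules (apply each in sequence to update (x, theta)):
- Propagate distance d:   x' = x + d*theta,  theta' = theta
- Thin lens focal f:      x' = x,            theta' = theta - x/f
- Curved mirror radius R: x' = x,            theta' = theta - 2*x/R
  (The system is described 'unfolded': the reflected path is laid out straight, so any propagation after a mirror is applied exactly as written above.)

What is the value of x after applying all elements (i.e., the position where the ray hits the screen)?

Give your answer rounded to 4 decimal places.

Initial: x=-5.0000 theta=-0.4000
After 1 (propagate distance d=34): x=-18.6000 theta=-0.4000
After 2 (thin lens f=43): x=-18.6000 theta=7/215 (≈0.0326)
After 3 (propagate distance d=22): x=-769/43 (≈-17.8837) theta=7/215 (≈0.0326)
After 4 (thin lens f=28): x=-769/43 (≈-17.8837) theta=4041/6020 (≈0.6713)
After 5 (propagate distance d=7): x=-11339/860 (≈-13.1849) theta=4041/6020 (≈0.6713)
After 6 (thin lens f=-50): x=-11339/860 (≈-13.1849) theta=122677/301000 (≈0.4076)
After 7 (propagate distance d=41 (to screen)): x=1061107/301000 (≈3.5253) theta=122677/301000 (≈0.4076)
Rounded to 4 decimal places: x = 3.5253

Answer: 3.5253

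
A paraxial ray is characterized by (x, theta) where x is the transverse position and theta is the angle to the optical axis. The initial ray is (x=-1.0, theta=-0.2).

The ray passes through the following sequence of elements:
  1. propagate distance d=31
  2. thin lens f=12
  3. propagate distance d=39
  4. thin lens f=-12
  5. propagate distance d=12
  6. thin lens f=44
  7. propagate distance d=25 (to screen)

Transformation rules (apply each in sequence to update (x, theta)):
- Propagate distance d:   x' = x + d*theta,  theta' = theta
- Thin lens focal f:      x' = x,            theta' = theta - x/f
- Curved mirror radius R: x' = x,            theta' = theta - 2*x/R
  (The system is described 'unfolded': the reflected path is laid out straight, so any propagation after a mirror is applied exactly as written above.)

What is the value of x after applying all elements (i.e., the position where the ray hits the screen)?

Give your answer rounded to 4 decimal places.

Initial: x=-1.0000 theta=-0.2000
After 1 (propagate distance d=31): x=-7.2000 theta=-0.2000
After 2 (thin lens f=12): x=-7.2000 theta=0.4000
After 3 (propagate distance d=39): x=8.4000 theta=0.4000
After 4 (thin lens f=-12): x=8.4000 theta=1.1000
After 5 (propagate distance d=12): x=21.6000 theta=1.1000
After 6 (thin lens f=44): x=21.6000 theta=67/110 (≈0.6091)
After 7 (propagate distance d=25 (to screen)): x=4051/110 (≈36.8273) theta=67/110 (≈0.6091)
Rounded to 4 decimal places: x = 36.8273

Answer: 36.8273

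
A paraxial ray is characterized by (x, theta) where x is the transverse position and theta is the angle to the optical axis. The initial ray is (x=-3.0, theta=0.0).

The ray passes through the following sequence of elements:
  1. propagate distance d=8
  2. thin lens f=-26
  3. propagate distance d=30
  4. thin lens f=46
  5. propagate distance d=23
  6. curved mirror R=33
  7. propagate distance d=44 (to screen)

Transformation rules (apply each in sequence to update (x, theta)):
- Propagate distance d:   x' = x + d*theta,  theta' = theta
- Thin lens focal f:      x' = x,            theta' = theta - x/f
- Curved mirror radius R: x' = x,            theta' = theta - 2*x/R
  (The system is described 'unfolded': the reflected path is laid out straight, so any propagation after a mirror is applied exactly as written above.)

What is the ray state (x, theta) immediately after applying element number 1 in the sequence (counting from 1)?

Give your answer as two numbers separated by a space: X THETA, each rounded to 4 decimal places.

Initial: x=-3.0000 theta=0.0000
After 1 (propagate distance d=8): x=-3.0000 theta=0.0000
Rounded to 4 decimal places: x = -3.0000, theta = 0.0000

Answer: -3.0000 0.0000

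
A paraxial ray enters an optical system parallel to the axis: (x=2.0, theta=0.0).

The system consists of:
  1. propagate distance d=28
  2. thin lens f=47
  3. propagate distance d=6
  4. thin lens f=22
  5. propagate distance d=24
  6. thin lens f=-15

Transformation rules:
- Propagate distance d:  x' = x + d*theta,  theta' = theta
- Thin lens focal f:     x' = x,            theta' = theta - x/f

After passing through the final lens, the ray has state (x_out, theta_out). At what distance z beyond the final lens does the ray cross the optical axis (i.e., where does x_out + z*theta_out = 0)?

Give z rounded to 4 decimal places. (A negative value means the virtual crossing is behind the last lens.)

Initial: x=2.0000 theta=0.0000
After 1 (propagate distance d=28): x=2.0000 theta=0.0000
After 2 (thin lens f=47): x=2.0000 theta=-2/47 (≈-0.0426)
After 3 (propagate distance d=6): x=82/47 (≈1.7447) theta=-2/47 (≈-0.0426)
After 4 (thin lens f=22): x=82/47 (≈1.7447) theta=-63/517 (≈-0.1219)
After 5 (propagate distance d=24): x=-610/517 (≈-1.1799) theta=-63/517 (≈-0.1219)
After 6 (thin lens f=-15): x=-610/517 (≈-1.1799) theta=-311/1551 (≈-0.2005)
z_focus = -x_out/theta_out = -(-610/517)/(-311/1551) = -1830/311 ≈ -5.8842
Rounded to 4 decimal places: z = -5.8842

Answer: -5.8842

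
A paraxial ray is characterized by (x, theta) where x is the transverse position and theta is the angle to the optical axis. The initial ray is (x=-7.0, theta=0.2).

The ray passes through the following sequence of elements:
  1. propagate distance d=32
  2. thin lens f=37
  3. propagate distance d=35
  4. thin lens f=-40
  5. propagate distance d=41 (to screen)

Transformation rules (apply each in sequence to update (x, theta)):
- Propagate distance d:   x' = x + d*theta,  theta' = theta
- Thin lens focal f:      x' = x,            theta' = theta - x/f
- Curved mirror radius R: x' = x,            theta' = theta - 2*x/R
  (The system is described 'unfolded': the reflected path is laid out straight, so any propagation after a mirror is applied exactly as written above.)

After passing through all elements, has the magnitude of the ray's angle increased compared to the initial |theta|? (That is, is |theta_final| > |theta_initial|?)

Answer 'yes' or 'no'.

Answer: yes

Derivation:
Initial: x=-7.0000 theta=0.2000
After 1 (propagate distance d=32): x=-0.6000 theta=0.2000
After 2 (thin lens f=37): x=-0.6000 theta=8/37 (≈0.2162)
After 3 (propagate distance d=35): x=1289/185 (≈6.9676) theta=8/37 (≈0.2162)
After 4 (thin lens f=-40): x=1289/185 (≈6.9676) theta=2889/7400 (≈0.3904)
After 5 (propagate distance d=41 (to screen)): x=170009/7400 (≈22.9742) theta=2889/7400 (≈0.3904)
|theta_initial|=0.2000 |theta_final|=2889/7400 (≈0.3904) -> increased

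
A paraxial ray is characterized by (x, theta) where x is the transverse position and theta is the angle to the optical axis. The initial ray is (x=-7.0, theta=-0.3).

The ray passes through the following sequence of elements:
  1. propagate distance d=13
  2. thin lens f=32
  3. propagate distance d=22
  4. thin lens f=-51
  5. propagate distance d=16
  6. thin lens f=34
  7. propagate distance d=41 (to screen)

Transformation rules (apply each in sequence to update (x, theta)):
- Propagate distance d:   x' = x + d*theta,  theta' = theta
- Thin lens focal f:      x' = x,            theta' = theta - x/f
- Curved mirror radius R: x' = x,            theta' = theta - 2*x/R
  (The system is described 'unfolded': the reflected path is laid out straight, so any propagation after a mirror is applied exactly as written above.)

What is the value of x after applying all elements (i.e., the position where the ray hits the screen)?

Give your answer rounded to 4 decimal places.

Answer: -3.8060

Derivation:
Initial: x=-7.0000 theta=-0.3000
After 1 (propagate distance d=13): x=-10.9000 theta=-0.3000
After 2 (thin lens f=32): x=-10.9000 theta=13/320 (≈0.0406)
After 3 (propagate distance d=22): x=-1601/160 (≈-10.0063) theta=13/320 (≈0.0406)
After 4 (thin lens f=-51): x=-1601/160 (≈-10.0063) theta=-2539/16320 (≈-0.1556)
After 5 (propagate distance d=16): x=-101963/8160 (≈-12.4955) theta=-2539/16320 (≈-0.1556)
After 6 (thin lens f=34): x=-101963/8160 (≈-12.4955) theta=245/1156 (≈0.2119)
After 7 (propagate distance d=41 (to screen)): x=-527971/138720 (≈-3.8060) theta=245/1156 (≈0.2119)
Rounded to 4 decimal places: x = -3.8060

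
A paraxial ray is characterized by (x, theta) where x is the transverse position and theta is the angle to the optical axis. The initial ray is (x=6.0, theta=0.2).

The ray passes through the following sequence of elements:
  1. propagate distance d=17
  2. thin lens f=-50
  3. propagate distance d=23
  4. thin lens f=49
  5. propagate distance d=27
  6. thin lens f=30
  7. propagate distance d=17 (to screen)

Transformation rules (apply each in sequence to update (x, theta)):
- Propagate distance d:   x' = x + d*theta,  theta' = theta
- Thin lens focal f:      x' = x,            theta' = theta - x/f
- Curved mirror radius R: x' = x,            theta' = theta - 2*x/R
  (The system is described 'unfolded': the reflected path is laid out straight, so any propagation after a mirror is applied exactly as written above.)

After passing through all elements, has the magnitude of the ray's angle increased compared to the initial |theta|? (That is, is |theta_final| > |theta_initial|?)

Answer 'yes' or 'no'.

Initial: x=6.0000 theta=0.2000
After 1 (propagate distance d=17): x=9.4000 theta=0.2000
After 2 (thin lens f=-50): x=9.4000 theta=0.3880
After 3 (propagate distance d=23): x=18.3240 theta=0.3880
After 4 (thin lens f=49): x=18.3240 theta=86/6125 (≈0.0140)
After 5 (propagate distance d=27): x=229113/12250 (≈18.7031) theta=86/6125 (≈0.0140)
After 6 (thin lens f=30): x=229113/12250 (≈18.7031) theta=-74651/122500 (≈-0.6094)
After 7 (propagate distance d=17 (to screen)): x=146009/17500 (≈8.3434) theta=-74651/122500 (≈-0.6094)
|theta_initial|=0.2000 |theta_final|=74651/122500 (≈0.6094) -> increased

Answer: yes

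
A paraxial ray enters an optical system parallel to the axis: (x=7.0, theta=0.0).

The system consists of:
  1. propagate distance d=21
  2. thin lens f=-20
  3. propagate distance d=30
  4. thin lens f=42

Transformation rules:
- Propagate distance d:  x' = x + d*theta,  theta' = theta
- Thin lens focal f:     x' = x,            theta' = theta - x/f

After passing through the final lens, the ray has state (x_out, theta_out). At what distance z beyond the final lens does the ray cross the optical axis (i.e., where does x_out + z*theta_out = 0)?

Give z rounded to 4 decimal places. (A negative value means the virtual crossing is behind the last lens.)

Answer: 262.5000

Derivation:
Initial: x=7.0000 theta=0.0000
After 1 (propagate distance d=21): x=7.0000 theta=0.0000
After 2 (thin lens f=-20): x=7.0000 theta=0.3500
After 3 (propagate distance d=30): x=17.5000 theta=0.3500
After 4 (thin lens f=42): x=17.5000 theta=-1/15 (≈-0.0667)
z_focus = -x_out/theta_out = -(17.5000)/(-1/15) = 262.5000
Rounded to 4 decimal places: z = 262.5000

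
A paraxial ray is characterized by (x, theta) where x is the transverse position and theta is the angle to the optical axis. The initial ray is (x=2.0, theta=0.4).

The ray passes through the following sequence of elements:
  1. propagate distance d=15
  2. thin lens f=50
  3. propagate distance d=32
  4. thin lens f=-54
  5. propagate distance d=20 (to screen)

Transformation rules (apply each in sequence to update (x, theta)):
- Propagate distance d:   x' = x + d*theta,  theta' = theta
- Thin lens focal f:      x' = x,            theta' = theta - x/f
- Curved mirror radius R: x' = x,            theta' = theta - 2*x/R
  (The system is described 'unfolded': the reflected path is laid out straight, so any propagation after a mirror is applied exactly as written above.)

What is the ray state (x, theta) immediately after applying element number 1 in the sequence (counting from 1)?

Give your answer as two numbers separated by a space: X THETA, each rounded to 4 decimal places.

Answer: 8.0000 0.4000

Derivation:
Initial: x=2.0000 theta=0.4000
After 1 (propagate distance d=15): x=8.0000 theta=0.4000
Rounded to 4 decimal places: x = 8.0000, theta = 0.4000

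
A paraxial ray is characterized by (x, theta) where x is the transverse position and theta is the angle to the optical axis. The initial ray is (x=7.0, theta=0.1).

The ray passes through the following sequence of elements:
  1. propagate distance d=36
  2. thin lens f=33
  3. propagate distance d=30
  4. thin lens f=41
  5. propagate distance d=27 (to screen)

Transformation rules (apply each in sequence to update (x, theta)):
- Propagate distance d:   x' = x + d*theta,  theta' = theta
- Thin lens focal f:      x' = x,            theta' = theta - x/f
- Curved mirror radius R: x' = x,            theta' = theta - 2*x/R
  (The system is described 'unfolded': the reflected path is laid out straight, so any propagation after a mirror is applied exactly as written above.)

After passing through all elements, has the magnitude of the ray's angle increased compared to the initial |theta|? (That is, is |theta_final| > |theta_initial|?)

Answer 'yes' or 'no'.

Initial: x=7.0000 theta=0.1000
After 1 (propagate distance d=36): x=10.6000 theta=0.1000
After 2 (thin lens f=33): x=10.6000 theta=-73/330 (≈-0.2212)
After 3 (propagate distance d=30): x=218/55 (≈3.9636) theta=-73/330 (≈-0.2212)
After 4 (thin lens f=41): x=218/55 (≈3.9636) theta=-391/1230 (≈-0.3179)
After 5 (propagate distance d=27 (to screen)): x=-20833/4510 (≈-4.6193) theta=-391/1230 (≈-0.3179)
|theta_initial|=0.1000 |theta_final|=391/1230 (≈0.3179) -> increased

Answer: yes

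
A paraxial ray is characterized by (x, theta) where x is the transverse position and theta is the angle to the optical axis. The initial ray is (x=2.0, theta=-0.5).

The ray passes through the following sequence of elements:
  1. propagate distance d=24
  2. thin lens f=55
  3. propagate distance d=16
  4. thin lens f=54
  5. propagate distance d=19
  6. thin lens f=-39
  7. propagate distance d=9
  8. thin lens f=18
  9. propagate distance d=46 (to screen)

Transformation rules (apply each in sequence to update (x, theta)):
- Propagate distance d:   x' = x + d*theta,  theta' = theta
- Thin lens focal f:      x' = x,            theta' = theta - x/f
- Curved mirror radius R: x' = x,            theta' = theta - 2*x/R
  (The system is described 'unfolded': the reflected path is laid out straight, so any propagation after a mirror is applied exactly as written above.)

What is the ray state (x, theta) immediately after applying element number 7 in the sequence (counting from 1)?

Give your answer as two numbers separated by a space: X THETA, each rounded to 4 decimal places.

Answer: -19.8274 -0.4445

Derivation:
Initial: x=2.0000 theta=-0.5000
After 1 (propagate distance d=24): x=-10.0000 theta=-0.5000
After 2 (thin lens f=55): x=-10.0000 theta=-7/22 (≈-0.3182)
After 3 (propagate distance d=16): x=-166/11 (≈-15.0909) theta=-7/22 (≈-0.3182)
After 4 (thin lens f=54): x=-166/11 (≈-15.0909) theta=-23/594 (≈-0.0387)
After 5 (propagate distance d=19): x=-9401/594 (≈-15.8266) theta=-23/594 (≈-0.0387)
After 6 (thin lens f=-39): x=-9401/594 (≈-15.8266) theta=-5149/11583 (≈-0.4445)
After 7 (propagate distance d=9): x=-153107/7722 (≈-19.8274) theta=-5149/11583 (≈-0.4445)
Rounded to 4 decimal places: x = -19.8274, theta = -0.4445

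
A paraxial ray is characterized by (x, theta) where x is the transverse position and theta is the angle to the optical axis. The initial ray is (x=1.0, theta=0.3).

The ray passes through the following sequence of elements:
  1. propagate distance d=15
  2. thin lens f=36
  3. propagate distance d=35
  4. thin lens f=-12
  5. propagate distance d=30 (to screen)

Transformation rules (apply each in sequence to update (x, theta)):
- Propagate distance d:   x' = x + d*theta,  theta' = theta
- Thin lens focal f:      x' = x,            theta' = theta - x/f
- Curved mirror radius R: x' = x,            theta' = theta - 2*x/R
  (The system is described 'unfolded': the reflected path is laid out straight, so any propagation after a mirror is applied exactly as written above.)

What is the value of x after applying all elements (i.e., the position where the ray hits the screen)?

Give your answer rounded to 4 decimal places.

Answer: 41.7014

Derivation:
Initial: x=1.0000 theta=0.3000
After 1 (propagate distance d=15): x=5.5000 theta=0.3000
After 2 (thin lens f=36): x=5.5000 theta=53/360 (≈0.1472)
After 3 (propagate distance d=35): x=767/72 (≈10.6528) theta=53/360 (≈0.1472)
After 4 (thin lens f=-12): x=767/72 (≈10.6528) theta=4471/4320 (≈1.0350)
After 5 (propagate distance d=30 (to screen)): x=6005/144 (≈41.7014) theta=4471/4320 (≈1.0350)
Rounded to 4 decimal places: x = 41.7014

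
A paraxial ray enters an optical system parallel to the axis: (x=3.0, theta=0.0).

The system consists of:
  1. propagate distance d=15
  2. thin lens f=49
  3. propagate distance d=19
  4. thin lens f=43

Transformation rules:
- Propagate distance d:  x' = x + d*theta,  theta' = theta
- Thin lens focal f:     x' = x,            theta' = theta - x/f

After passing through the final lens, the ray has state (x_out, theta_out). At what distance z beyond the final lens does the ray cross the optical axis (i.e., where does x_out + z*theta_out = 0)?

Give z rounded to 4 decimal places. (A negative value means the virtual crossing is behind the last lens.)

Initial: x=3.0000 theta=0.0000
After 1 (propagate distance d=15): x=3.0000 theta=0.0000
After 2 (thin lens f=49): x=3.0000 theta=-3/49 (≈-0.0612)
After 3 (propagate distance d=19): x=90/49 (≈1.8367) theta=-3/49 (≈-0.0612)
After 4 (thin lens f=43): x=90/49 (≈1.8367) theta=-219/2107 (≈-0.1039)
z_focus = -x_out/theta_out = -(90/49)/(-219/2107) = 1290/73 ≈ 17.6712
Rounded to 4 decimal places: z = 17.6712

Answer: 17.6712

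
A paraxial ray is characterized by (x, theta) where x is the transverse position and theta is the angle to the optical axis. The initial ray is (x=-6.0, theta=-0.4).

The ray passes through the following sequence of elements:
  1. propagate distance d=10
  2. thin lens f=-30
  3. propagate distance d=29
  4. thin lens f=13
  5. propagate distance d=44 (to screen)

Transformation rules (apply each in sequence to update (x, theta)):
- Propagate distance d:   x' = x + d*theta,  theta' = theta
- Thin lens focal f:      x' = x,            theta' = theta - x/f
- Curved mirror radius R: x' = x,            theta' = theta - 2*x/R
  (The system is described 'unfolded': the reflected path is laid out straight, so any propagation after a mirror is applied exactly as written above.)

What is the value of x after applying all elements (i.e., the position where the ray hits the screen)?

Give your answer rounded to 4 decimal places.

Answer: 42.2923

Derivation:
Initial: x=-6.0000 theta=-0.4000
After 1 (propagate distance d=10): x=-10.0000 theta=-0.4000
After 2 (thin lens f=-30): x=-10.0000 theta=-11/15 (≈-0.7333)
After 3 (propagate distance d=29): x=-469/15 (≈-31.2667) theta=-11/15 (≈-0.7333)
After 4 (thin lens f=13): x=-469/15 (≈-31.2667) theta=326/195 (≈1.6718)
After 5 (propagate distance d=44 (to screen)): x=2749/65 (≈42.2923) theta=326/195 (≈1.6718)
Rounded to 4 decimal places: x = 42.2923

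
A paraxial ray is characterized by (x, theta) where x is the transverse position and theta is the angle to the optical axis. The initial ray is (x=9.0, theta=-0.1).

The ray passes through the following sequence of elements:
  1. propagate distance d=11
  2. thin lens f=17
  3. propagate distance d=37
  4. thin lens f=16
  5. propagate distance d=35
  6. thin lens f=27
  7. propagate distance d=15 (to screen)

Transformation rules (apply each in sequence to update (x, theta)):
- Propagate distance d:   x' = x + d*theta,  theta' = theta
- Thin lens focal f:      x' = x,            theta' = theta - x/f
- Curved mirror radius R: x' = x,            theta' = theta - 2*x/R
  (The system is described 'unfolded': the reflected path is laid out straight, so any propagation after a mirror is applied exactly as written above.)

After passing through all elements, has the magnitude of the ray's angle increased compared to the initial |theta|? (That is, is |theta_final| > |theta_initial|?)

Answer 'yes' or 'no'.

Answer: yes

Derivation:
Initial: x=9.0000 theta=-0.1000
After 1 (propagate distance d=11): x=7.9000 theta=-0.1000
After 2 (thin lens f=17): x=7.9000 theta=-48/85 (≈-0.5647)
After 3 (propagate distance d=37): x=-2209/170 (≈-12.9941) theta=-48/85 (≈-0.5647)
After 4 (thin lens f=16): x=-2209/170 (≈-12.9941) theta=673/2720 (≈0.2474)
After 5 (propagate distance d=35): x=-11789/2720 (≈-4.3342) theta=673/2720 (≈0.2474)
After 6 (thin lens f=27): x=-11789/2720 (≈-4.3342) theta=749/1836 (≈0.4080)
After 7 (propagate distance d=15 (to screen)): x=43699/24480 (≈1.7851) theta=749/1836 (≈0.4080)
|theta_initial|=0.1000 |theta_final|=749/1836 (≈0.4080) -> increased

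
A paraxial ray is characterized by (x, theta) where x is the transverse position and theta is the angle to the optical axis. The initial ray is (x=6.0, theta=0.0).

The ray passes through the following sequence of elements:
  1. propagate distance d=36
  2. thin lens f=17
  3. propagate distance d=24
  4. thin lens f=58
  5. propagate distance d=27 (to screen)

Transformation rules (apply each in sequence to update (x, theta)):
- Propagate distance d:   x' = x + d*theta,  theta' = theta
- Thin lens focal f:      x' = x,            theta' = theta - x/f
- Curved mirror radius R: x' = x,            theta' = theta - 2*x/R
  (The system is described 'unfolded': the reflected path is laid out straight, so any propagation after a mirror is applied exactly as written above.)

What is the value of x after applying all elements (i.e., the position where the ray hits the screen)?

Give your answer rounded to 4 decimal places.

Initial: x=6.0000 theta=0.0000
After 1 (propagate distance d=36): x=6.0000 theta=0.0000
After 2 (thin lens f=17): x=6.0000 theta=-6/17 (≈-0.3529)
After 3 (propagate distance d=24): x=-42/17 (≈-2.4706) theta=-6/17 (≈-0.3529)
After 4 (thin lens f=58): x=-42/17 (≈-2.4706) theta=-9/29 (≈-0.3103)
After 5 (propagate distance d=27 (to screen)): x=-5349/493 (≈-10.8499) theta=-9/29 (≈-0.3103)
Rounded to 4 decimal places: x = -10.8499

Answer: -10.8499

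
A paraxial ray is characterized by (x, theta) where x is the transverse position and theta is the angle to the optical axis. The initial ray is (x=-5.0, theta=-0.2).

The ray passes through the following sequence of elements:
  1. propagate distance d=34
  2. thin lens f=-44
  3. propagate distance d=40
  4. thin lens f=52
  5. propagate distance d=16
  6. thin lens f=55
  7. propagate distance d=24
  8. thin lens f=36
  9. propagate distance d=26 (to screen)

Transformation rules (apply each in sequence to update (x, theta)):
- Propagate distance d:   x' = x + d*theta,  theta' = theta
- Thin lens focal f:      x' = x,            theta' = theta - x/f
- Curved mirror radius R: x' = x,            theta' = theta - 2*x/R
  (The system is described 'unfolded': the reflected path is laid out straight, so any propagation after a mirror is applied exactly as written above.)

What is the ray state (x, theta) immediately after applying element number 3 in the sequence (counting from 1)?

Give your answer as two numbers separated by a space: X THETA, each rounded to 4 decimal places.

Answer: -30.5273 -0.4682

Derivation:
Initial: x=-5.0000 theta=-0.2000
After 1 (propagate distance d=34): x=-11.8000 theta=-0.2000
After 2 (thin lens f=-44): x=-11.8000 theta=-103/220 (≈-0.4682)
After 3 (propagate distance d=40): x=-1679/55 (≈-30.5273) theta=-103/220 (≈-0.4682)
Rounded to 4 decimal places: x = -30.5273, theta = -0.4682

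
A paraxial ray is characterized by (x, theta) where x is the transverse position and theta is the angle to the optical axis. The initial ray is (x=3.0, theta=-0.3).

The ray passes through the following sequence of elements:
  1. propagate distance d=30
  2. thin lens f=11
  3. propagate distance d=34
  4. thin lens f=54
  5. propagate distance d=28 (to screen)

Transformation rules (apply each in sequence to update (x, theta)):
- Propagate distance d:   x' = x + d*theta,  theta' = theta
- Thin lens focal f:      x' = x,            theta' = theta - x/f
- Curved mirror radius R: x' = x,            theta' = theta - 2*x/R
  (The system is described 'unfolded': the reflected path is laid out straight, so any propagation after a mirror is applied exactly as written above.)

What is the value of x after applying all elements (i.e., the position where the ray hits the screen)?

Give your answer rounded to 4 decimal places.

Answer: 8.0020

Derivation:
Initial: x=3.0000 theta=-0.3000
After 1 (propagate distance d=30): x=-6.0000 theta=-0.3000
After 2 (thin lens f=11): x=-6.0000 theta=27/110 (≈0.2455)
After 3 (propagate distance d=34): x=129/55 (≈2.3455) theta=27/110 (≈0.2455)
After 4 (thin lens f=54): x=129/55 (≈2.3455) theta=20/99 (≈0.2020)
After 5 (propagate distance d=28 (to screen)): x=3961/495 (≈8.0020) theta=20/99 (≈0.2020)
Rounded to 4 decimal places: x = 8.0020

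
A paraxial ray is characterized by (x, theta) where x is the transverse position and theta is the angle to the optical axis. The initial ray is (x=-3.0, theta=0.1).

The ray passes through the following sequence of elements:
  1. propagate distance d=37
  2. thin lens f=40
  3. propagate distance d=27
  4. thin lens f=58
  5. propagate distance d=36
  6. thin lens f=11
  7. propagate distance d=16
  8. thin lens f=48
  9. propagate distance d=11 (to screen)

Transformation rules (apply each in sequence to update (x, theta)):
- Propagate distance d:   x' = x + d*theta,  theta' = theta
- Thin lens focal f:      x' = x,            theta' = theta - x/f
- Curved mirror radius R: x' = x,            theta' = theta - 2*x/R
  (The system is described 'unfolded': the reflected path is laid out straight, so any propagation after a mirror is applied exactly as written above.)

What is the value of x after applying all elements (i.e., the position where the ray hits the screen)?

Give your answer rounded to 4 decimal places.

Initial: x=-3.0000 theta=0.1000
After 1 (propagate distance d=37): x=0.7000 theta=0.1000
After 2 (thin lens f=40): x=0.7000 theta=0.0825
After 3 (propagate distance d=27): x=2.9275 theta=0.0825
After 4 (thin lens f=58): x=2.9275 theta=743/23200 (≈0.0320)
After 5 (propagate distance d=36): x=47333/11600 (≈4.0804) theta=743/23200 (≈0.0320)
After 6 (thin lens f=11): x=47333/11600 (≈4.0804) theta=-7863/23200 (≈-0.3389)
After 7 (propagate distance d=16): x=-15571/11600 (≈-1.3423) theta=-7863/23200 (≈-0.3389)
After 8 (thin lens f=48): x=-15571/11600 (≈-1.3423) theta=-173141/556800 (≈-0.3110)
After 9 (propagate distance d=11 (to screen)): x=-2651959/556800 (≈-4.7629) theta=-173141/556800 (≈-0.3110)
Rounded to 4 decimal places: x = -4.7629

Answer: -4.7629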